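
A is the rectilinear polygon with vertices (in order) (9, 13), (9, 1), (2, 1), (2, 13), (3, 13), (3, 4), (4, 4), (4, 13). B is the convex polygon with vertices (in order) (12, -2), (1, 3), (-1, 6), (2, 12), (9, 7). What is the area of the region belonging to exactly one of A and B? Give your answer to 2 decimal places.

|A| = 75, |B| = 86.5, |A∩B| = 49.9442.
|A △ B| = |A| + |B| − 2·|A∩B| = 75 + 86.5 − 99.8883 = 61.61.

61.61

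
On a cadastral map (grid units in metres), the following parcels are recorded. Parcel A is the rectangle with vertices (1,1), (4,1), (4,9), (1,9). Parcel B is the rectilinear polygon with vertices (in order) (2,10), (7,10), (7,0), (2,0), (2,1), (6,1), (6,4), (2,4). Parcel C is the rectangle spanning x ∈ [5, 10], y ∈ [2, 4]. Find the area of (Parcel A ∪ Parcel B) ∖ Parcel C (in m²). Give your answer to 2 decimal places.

|Parcel A ∪ Parcel B| = 52.
|(Parcel A ∪ Parcel B) ∩ Parcel C| = 2.
|(Parcel A ∪ Parcel B) ∖ Parcel C| = 52 − 2 = 50.00.

50.00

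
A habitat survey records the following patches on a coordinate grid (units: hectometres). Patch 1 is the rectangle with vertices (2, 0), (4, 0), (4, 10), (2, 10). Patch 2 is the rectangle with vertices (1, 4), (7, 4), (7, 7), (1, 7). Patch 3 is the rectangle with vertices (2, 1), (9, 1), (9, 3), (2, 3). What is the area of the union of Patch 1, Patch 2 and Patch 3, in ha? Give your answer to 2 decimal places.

42.00

By inclusion–exclusion:
Individual areas: |Patch 1| = 20, |Patch 2| = 18, |Patch 3| = 14.
|Patch 1∩Patch 2|: x∈[2,4], y∈[4,7] → 2·3 = 6.
|Patch 1∩Patch 3|: x∈[2,4], y∈[1,3] → 2·2 = 4.
|Patch 2∩Patch 3| = 0 (no overlap).
|Patch 1∩Patch 2∩Patch 3| = 0.
|Patch 1 ∪ Patch 2 ∪ Patch 3| = 52 − 10 + 0 = 42.00.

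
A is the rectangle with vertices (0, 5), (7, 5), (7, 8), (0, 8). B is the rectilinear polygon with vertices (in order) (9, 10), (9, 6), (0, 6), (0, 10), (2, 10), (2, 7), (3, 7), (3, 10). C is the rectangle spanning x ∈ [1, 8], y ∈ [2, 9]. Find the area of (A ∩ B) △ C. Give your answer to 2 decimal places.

|A ∩ B| = 13.
|(A ∩ B) ∩ C| = 11.
|(A ∩ B) △ C| = 13 + 49 − 22 = 40.00.

40.00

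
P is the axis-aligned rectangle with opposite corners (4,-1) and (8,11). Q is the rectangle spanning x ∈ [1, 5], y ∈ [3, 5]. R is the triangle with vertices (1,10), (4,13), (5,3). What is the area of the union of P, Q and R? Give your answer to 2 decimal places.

66.56

By inclusion–exclusion:
Individual areas: |P| = 48, |Q| = 8, |R| = 16.5.
|P∩Q|: x∈[4,5], y∈[3,5] → 1·2 = 2.
|P∩R| = 3.925.
|Q∩R| = 0.9429.
|P∩Q∩R| = 0.925.
|P ∪ Q ∪ R| = 72.5 − 6.8679 + 0.925 = 66.56.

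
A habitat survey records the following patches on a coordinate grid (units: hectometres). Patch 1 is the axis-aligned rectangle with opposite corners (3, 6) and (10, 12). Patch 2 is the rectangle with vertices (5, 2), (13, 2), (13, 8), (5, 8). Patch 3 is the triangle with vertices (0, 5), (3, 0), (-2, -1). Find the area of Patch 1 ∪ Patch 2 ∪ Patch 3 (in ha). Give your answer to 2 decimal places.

By inclusion–exclusion:
Individual areas: |Patch 1| = 42, |Patch 2| = 48, |Patch 3| = 14.
|Patch 1∩Patch 2|: x∈[5,10], y∈[6,8] → 5·2 = 10.
|Patch 1∩Patch 3| = 0.
|Patch 2∩Patch 3| = 0.
|Patch 1∩Patch 2∩Patch 3| = 0.
|Patch 1 ∪ Patch 2 ∪ Patch 3| = 104 − 10 + 0 = 94.00.

94.00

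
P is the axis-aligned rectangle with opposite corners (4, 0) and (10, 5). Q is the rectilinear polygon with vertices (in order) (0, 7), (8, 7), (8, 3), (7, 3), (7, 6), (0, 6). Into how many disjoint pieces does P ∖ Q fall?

1

P ∖ Q is a single connected region.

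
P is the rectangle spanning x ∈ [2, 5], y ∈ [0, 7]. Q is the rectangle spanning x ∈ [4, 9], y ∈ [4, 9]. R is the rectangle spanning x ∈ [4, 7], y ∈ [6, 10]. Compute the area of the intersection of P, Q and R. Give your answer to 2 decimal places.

The intersection is the polygon with vertices (5,6), (4,6), (4,7), (5,7).
By the shoelace formula its area is 1.00.

1.00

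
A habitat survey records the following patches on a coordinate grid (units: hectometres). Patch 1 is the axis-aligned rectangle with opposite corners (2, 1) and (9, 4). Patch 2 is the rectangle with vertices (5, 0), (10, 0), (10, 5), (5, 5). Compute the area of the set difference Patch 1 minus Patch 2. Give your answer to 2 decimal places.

|Patch 1∩Patch 2|: x∈[5,9], y∈[1,4] → 4·3 = 12.
|Patch 1| = 21.
|Patch 1 ∖ Patch 2| = |Patch 1| − |Patch 1∩Patch 2| = 21 − 12 = 9.00.

9.00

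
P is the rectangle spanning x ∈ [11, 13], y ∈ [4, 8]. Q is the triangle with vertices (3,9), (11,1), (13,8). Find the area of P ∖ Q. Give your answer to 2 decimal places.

|P| = 8, |P∩Q| = 5.7143.
|P ∖ Q| = |P| − |P∩Q| = 8 − 5.7143 = 2.29.

2.29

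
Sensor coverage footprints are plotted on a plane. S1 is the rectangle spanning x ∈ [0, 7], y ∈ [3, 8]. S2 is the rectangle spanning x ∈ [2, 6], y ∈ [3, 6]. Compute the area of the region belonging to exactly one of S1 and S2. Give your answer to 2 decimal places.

|S1∩S2|: x∈[2,6], y∈[3,6] → 4·3 = 12.
|S1 △ S2| = |S1| + |S2| − 2·|S1∩S2| = 35 + 12 − 24 = 23.00.

23.00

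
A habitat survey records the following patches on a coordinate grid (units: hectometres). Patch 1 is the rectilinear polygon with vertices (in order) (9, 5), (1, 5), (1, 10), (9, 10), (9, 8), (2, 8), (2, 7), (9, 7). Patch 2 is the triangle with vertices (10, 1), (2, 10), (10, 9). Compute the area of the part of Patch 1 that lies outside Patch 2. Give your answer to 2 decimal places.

16.95

|Patch 1| = 33, |Patch 1∩Patch 2| = 16.0486.
|Patch 1 ∖ Patch 2| = |Patch 1| − |Patch 1∩Patch 2| = 33 − 16.0486 = 16.95.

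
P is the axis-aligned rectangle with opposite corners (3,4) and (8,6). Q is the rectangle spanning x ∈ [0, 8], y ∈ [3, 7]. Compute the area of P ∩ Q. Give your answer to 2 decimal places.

10.00

|P∩Q|: x∈[3,8], y∈[4,6] → 5·2 = 10.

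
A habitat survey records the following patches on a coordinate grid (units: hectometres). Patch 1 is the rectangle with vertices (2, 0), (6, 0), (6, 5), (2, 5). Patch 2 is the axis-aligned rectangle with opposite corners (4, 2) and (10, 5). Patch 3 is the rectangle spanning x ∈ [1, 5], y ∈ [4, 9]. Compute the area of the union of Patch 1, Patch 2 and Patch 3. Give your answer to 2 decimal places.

49.00

By inclusion–exclusion:
Individual areas: |Patch 1| = 20, |Patch 2| = 18, |Patch 3| = 20.
|Patch 1∩Patch 2|: x∈[4,6], y∈[2,5] → 2·3 = 6.
|Patch 1∩Patch 3|: x∈[2,5], y∈[4,5] → 3·1 = 3.
|Patch 2∩Patch 3|: x∈[4,5], y∈[4,5] → 1·1 = 1.
|Patch 1∩Patch 2∩Patch 3| = 1.
|Patch 1 ∪ Patch 2 ∪ Patch 3| = 58 − 10 + 1 = 49.00.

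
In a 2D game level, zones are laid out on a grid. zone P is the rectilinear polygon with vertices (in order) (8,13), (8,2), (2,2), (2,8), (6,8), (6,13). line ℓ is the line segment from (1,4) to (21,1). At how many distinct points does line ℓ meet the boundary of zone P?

The segment meets the boundary at (8,2.95), (2,3.85).

2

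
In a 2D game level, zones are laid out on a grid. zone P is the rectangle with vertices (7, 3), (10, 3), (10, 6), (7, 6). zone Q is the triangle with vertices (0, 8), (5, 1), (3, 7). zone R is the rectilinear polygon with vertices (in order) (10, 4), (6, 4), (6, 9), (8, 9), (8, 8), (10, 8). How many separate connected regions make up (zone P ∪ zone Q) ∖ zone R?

2

(zone P ∪ zone Q) ∖ zone R splits into 2 disjoint pieces (area 3, area 8).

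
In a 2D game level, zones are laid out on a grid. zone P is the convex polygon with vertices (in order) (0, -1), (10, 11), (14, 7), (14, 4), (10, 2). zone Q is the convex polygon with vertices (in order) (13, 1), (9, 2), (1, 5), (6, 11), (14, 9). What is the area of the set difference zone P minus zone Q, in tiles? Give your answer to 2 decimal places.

|zone P| = 69, |zone P∩zone Q| = 49.3265.
|zone P ∖ zone Q| = |zone P| − |zone P∩zone Q| = 69 − 49.3265 = 19.67.

19.67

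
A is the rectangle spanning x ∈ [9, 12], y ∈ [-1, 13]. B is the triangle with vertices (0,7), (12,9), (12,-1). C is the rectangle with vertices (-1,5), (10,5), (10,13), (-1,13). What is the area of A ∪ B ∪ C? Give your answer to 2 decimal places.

By inclusion–exclusion:
Individual areas: |A| = 42, |B| = 60, |C| = 88.
|A∩B| = 26.25.
|A∩C|: x∈[9,10], y∈[5,13] → 1·8 = 8.
|B∩C| = 25.3333.
|A∩B∩C| = 3.5833.
|A ∪ B ∪ C| = 190 − 59.5833 + 3.5833 = 134.00.

134.00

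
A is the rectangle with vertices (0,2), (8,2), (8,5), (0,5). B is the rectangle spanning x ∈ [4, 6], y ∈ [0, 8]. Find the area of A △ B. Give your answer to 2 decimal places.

|A∩B|: x∈[4,6], y∈[2,5] → 2·3 = 6.
|A △ B| = |A| + |B| − 2·|A∩B| = 24 + 16 − 12 = 28.00.

28.00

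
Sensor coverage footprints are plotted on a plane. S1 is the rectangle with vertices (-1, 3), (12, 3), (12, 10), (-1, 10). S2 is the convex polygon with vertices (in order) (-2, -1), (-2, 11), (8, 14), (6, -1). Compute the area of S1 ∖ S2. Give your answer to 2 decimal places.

|S1| = 91, |S1∩S2| = 56.
|S1 ∖ S2| = |S1| − |S1∩S2| = 91 − 56 = 35.00.

35.00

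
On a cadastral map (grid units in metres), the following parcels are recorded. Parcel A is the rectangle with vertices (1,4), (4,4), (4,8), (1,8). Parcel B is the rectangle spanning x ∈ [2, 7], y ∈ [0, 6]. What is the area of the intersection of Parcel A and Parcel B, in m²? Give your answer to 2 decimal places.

4.00

|Parcel A∩Parcel B|: x∈[2,4], y∈[4,6] → 2·2 = 4.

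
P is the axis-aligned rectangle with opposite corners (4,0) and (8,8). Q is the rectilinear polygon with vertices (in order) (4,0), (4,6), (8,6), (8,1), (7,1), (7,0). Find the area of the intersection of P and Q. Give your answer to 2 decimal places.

The intersection is the polygon with vertices (8,1), (7,1), (7,0), (4,0), (4,6), (8,6).
By the shoelace formula its area is 23.00.

23.00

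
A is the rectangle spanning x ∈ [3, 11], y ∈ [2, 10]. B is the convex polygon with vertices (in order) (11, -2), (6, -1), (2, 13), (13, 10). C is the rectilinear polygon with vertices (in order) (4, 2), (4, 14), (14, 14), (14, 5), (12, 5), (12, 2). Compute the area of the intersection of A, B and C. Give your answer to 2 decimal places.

The intersection is the polygon with vertices (11,10), (11,2), (5.143,2), (4,6), (4,10).
By the shoelace formula its area is 53.71.

53.71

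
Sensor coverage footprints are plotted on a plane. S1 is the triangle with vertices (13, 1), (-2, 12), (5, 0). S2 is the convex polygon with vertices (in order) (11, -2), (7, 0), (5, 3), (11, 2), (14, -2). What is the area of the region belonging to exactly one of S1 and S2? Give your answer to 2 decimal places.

52.47

|S1| = 51.5, |S2| = 22, |S1∩S2| = 10.5165.
|S1 △ S2| = |S1| + |S2| − 2·|S1∩S2| = 51.5 + 22 − 21.033 = 52.47.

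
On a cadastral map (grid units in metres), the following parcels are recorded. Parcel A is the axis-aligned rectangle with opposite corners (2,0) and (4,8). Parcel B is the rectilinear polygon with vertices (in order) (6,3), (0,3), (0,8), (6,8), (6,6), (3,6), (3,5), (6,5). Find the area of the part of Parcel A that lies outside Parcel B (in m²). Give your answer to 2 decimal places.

7.00

|Parcel A| = 16, |Parcel A∩Parcel B| = 9.
|Parcel A ∖ Parcel B| = |Parcel A| − |Parcel A∩Parcel B| = 16 − 9 = 7.00.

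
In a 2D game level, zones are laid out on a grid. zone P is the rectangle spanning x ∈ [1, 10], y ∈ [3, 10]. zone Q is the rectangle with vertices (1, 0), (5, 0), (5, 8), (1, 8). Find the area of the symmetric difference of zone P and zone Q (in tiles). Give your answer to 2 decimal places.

55.00

|zone P∩zone Q|: x∈[1,5], y∈[3,8] → 4·5 = 20.
|zone P △ zone Q| = |zone P| + |zone Q| − 2·|zone P∩zone Q| = 63 + 32 − 40 = 55.00.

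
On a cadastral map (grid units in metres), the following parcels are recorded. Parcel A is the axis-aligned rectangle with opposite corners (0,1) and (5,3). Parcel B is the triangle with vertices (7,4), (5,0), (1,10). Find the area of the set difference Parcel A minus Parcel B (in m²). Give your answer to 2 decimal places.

8.40

|Parcel A| = 10, |Parcel A∩Parcel B| = 1.6.
|Parcel A ∖ Parcel B| = |Parcel A| − |Parcel A∩Parcel B| = 10 − 1.6 = 8.40.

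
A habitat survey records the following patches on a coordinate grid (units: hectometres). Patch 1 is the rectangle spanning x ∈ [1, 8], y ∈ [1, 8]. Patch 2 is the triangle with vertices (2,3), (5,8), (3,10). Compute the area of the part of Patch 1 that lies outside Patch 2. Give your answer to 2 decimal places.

43.29

|Patch 1| = 49, |Patch 1∩Patch 2| = 5.7143.
|Patch 1 ∖ Patch 2| = |Patch 1| − |Patch 1∩Patch 2| = 49 − 5.7143 = 43.29.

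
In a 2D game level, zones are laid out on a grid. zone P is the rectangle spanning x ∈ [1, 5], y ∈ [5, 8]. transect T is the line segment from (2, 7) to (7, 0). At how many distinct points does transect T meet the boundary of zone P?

1

The segment meets the boundary at (3.429,5).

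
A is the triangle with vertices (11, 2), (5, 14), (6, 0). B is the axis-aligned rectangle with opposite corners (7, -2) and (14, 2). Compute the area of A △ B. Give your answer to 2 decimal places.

|A| = 36, |B| = 28, |A∩B| = 3.2.
|A △ B| = |A| + |B| − 2·|A∩B| = 36 + 28 − 6.4 = 57.60.

57.60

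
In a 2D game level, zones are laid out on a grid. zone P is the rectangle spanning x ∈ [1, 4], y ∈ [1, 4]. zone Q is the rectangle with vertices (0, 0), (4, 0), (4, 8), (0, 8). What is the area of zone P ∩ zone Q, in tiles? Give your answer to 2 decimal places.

|zone P∩zone Q|: x∈[1,4], y∈[1,4] → 3·3 = 9.

9.00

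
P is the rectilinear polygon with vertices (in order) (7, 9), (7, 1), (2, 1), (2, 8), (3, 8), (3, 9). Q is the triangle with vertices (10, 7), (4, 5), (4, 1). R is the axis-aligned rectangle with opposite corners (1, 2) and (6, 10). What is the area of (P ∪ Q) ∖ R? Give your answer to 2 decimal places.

15.00

|P ∪ Q| = 42.
|(P ∪ Q) ∩ R| = 27.
|(P ∪ Q) ∖ R| = 42 − 27 = 15.00.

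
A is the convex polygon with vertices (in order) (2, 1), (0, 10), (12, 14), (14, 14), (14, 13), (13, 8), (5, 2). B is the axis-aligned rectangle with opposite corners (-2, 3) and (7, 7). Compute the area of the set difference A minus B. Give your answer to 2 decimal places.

82.61

|A| = 106, |A∩B| = 23.3889.
|A ∖ B| = |A| − |A∩B| = 106 − 23.3889 = 82.61.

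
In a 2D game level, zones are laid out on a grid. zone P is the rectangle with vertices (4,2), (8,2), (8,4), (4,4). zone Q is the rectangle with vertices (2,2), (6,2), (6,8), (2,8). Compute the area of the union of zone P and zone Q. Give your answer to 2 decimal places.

28.00

By inclusion–exclusion:
Individual areas: |zone P| = 8, |zone Q| = 24.
|zone P∩zone Q|: x∈[4,6], y∈[2,4] → 2·2 = 4.
|zone P ∪ zone Q| = 32 − 4 = 28.00.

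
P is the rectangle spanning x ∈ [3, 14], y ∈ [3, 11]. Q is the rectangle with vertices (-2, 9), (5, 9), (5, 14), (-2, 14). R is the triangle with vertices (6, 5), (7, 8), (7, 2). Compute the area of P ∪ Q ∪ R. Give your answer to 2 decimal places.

119.17

By inclusion–exclusion:
Individual areas: |P| = 88, |Q| = 35, |R| = 3.
|P∩Q|: x∈[3,5], y∈[9,11] → 2·2 = 4.
|P∩R| = 2.8333.
|Q∩R| = 0.
|P∩Q∩R| = 0.
|P ∪ Q ∪ R| = 126 − 6.8333 + 0 = 119.17.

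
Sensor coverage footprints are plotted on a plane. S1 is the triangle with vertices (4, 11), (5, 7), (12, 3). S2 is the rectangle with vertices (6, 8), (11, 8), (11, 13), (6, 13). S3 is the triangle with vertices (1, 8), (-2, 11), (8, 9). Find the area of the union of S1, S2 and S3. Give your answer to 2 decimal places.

46.47

By inclusion–exclusion:
Individual areas: |S1| = 12, |S2| = 25, |S3| = 12.
|S1∩S2| = 0.5.
|S1∩S3| = 1.3843.
|S2∩S3| = 0.6857.
|S1∩S2∩S3| = 0.0357.
|S1 ∪ S2 ∪ S3| = 49 − 2.57 + 0.0357 = 46.47.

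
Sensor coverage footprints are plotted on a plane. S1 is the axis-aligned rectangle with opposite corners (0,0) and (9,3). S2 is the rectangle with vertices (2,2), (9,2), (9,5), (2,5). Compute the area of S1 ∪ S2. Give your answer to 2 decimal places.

41.00

By inclusion–exclusion:
Individual areas: |S1| = 27, |S2| = 21.
|S1∩S2|: x∈[2,9], y∈[2,3] → 7·1 = 7.
|S1 ∪ S2| = 48 − 7 = 41.00.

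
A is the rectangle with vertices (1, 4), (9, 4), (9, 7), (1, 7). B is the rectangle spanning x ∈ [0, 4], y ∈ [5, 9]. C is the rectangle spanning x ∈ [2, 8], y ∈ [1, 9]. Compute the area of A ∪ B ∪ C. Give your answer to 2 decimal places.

By inclusion–exclusion:
Individual areas: |A| = 24, |B| = 16, |C| = 48.
|A∩B|: x∈[1,4], y∈[5,7] → 3·2 = 6.
|A∩C|: x∈[2,8], y∈[4,7] → 6·3 = 18.
|B∩C|: x∈[2,4], y∈[5,9] → 2·4 = 8.
|A∩B∩C| = 4.
|A ∪ B ∪ C| = 88 − 32 + 4 = 60.00.

60.00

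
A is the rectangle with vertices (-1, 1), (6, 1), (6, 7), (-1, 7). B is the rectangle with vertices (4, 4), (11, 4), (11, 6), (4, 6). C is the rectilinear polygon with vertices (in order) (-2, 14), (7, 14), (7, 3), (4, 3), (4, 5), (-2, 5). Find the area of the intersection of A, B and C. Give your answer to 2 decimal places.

The intersection is the polygon with vertices (4,4), (4,5), (4,6), (6,6), (6,4).
By the shoelace formula its area is 4.00.

4.00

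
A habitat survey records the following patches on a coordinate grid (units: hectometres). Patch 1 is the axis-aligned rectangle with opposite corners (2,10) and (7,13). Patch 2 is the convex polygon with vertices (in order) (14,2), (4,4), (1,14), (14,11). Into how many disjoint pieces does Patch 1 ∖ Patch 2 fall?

Patch 1 ∖ Patch 2 splits into 2 disjoint pieces (area 0.3205, area 0.0667).

2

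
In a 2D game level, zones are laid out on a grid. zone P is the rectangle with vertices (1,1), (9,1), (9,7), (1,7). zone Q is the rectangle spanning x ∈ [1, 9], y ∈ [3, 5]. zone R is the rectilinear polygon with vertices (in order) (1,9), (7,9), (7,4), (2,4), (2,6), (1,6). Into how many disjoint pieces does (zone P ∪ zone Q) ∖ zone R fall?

1

(zone P ∪ zone Q) ∖ zone R is a single connected region.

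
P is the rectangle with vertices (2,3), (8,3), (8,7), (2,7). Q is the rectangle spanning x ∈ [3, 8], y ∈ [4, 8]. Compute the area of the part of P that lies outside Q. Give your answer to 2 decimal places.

9.00

|P∩Q|: x∈[3,8], y∈[4,7] → 5·3 = 15.
|P| = 24.
|P ∖ Q| = |P| − |P∩Q| = 24 − 15 = 9.00.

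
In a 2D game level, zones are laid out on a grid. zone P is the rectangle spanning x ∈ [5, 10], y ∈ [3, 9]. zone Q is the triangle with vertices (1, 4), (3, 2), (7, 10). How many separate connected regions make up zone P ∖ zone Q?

2

zone P ∖ zone Q splits into 2 disjoint pieces (area 27.75, area 0.5).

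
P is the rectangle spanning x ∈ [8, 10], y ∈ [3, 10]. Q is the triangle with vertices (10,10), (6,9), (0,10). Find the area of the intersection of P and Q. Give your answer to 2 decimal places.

The intersection is the polygon with vertices (10,10), (8,9.5), (8,10).
By the shoelace formula its area is 0.50.

0.50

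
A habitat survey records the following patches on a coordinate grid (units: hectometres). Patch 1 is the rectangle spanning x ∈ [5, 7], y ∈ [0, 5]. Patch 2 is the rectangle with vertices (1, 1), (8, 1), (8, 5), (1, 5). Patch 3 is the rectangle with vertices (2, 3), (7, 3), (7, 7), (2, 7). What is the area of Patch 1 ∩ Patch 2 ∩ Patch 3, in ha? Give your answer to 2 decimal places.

4.00

The intersection is the polygon with vertices (5,5), (7,5), (7,3), (5,3).
By the shoelace formula its area is 4.00.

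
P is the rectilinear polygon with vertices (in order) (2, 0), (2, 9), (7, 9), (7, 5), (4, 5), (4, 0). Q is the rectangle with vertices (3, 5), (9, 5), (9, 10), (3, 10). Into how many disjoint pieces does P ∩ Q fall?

1

P ∩ Q is a single connected region.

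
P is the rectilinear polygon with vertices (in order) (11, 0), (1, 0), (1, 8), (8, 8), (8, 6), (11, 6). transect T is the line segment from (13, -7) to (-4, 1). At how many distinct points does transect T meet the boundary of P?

0

The segment lies entirely outside P and never meets its boundary.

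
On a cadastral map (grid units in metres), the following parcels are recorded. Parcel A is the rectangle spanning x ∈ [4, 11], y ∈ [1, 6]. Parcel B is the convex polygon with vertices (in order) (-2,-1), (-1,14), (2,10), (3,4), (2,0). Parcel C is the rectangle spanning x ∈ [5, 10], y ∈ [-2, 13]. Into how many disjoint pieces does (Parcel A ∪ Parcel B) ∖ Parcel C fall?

3

(Parcel A ∪ Parcel B) ∖ Parcel C splits into 3 disjoint pieces (area 5, area 5, area 49.5).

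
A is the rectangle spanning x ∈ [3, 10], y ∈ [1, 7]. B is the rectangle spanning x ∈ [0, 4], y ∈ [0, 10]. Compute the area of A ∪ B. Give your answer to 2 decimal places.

By inclusion–exclusion:
Individual areas: |A| = 42, |B| = 40.
|A∩B|: x∈[3,4], y∈[1,7] → 1·6 = 6.
|A ∪ B| = 82 − 6 = 76.00.

76.00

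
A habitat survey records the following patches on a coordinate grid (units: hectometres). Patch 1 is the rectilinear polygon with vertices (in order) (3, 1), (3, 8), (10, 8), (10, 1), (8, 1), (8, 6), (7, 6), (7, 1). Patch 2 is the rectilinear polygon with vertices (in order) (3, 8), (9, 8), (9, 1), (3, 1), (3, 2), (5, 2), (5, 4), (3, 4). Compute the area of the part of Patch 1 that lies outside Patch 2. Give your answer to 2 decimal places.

|Patch 1| = 44, |Patch 1∩Patch 2| = 33.
|Patch 1 ∖ Patch 2| = |Patch 1| − |Patch 1∩Patch 2| = 44 − 33 = 11.00.

11.00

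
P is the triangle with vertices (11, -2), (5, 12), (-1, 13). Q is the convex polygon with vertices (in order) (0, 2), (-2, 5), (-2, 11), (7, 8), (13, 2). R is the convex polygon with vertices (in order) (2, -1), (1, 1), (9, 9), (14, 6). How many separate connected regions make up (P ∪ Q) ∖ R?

2

(P ∪ Q) ∖ R splits into 2 disjoint pieces (area 9.291, area 69.0581).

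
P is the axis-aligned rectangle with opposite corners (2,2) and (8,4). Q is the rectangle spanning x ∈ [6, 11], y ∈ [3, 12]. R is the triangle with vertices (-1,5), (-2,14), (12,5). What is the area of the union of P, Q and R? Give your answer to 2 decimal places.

By inclusion–exclusion:
Individual areas: |P| = 12, |Q| = 45, |R| = 58.5.
|P∩Q|: x∈[6,8], y∈[3,4] → 2·1 = 2.
|P∩R| = 0.
|Q∩R| = 11.25.
|P∩Q∩R| = 0.
|P ∪ Q ∪ R| = 115.5 − 13.25 + 0 = 102.25.

102.25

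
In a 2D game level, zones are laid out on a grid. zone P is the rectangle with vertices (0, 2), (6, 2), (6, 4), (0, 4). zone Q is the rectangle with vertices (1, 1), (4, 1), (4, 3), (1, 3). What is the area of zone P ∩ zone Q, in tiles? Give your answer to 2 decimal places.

|zone P∩zone Q|: x∈[1,4], y∈[2,3] → 3·1 = 3.

3.00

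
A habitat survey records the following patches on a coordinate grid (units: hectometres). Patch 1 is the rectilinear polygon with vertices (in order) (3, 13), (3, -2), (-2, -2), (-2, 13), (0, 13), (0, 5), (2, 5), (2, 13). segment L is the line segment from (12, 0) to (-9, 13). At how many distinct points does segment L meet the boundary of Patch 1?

4

The segment meets the boundary at (-2,8.667), (0,7.429), (2,6.19), (3,5.571).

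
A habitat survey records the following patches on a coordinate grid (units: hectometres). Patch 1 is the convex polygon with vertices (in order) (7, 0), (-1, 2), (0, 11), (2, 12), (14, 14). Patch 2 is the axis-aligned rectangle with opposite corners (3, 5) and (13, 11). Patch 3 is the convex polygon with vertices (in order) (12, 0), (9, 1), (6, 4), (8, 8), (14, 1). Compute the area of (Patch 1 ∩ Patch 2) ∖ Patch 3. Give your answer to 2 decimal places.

42.32

|Patch 1 ∩ Patch 2| = 48.
|(Patch 1 ∩ Patch 2) ∩ Patch 3| = 5.6842.
|(Patch 1 ∩ Patch 2) ∖ Patch 3| = 48 − 5.6842 = 42.32.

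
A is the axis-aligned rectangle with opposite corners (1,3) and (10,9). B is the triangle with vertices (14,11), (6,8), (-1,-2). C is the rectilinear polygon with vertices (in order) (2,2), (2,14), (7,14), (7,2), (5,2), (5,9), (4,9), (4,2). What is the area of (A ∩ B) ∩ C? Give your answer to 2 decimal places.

8.95

|A ∩ B| = 19.5603.
|(A ∩ B) ∩ C| = 8.95.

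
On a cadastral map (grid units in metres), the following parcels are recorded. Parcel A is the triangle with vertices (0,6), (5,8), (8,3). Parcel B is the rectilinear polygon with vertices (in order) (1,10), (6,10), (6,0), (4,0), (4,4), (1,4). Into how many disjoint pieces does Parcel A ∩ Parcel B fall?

1

Parcel A ∩ Parcel B is a single connected region.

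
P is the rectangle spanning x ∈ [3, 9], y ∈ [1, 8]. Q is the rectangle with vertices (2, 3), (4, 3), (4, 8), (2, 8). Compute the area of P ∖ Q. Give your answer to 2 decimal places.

|P∩Q|: x∈[3,4], y∈[3,8] → 1·5 = 5.
|P| = 42.
|P ∖ Q| = |P| − |P∩Q| = 42 − 5 = 37.00.

37.00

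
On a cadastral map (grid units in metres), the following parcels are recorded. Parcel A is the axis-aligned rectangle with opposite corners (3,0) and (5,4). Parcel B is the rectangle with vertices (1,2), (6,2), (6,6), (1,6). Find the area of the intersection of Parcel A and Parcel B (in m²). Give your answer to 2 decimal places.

|Parcel A∩Parcel B|: x∈[3,5], y∈[2,4] → 2·2 = 4.

4.00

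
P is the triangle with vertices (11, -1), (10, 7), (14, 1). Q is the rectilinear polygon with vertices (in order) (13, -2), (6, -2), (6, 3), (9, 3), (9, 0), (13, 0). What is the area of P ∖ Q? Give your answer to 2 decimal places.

|P| = 13, |P∩Q| = 0.8125.
|P ∖ Q| = |P| − |P∩Q| = 13 − 0.8125 = 12.19.

12.19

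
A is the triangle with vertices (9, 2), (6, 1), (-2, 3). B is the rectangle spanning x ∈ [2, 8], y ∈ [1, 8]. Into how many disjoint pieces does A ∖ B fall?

2

A ∖ B splits into 2 disjoint pieces (area 0.2121, area 1.2727).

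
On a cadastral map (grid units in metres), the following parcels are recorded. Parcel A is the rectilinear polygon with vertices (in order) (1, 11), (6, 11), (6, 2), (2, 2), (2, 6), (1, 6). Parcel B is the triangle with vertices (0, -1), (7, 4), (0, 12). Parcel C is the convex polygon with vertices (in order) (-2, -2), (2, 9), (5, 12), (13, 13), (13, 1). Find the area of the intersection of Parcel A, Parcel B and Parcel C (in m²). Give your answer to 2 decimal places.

22.06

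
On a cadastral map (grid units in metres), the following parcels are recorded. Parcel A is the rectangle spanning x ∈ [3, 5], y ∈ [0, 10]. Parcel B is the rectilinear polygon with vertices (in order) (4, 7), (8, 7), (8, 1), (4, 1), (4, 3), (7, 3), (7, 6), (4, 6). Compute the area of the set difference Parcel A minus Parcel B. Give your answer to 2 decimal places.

17.00

|Parcel A| = 20, |Parcel A∩Parcel B| = 3.
|Parcel A ∖ Parcel B| = |Parcel A| − |Parcel A∩Parcel B| = 20 − 3 = 17.00.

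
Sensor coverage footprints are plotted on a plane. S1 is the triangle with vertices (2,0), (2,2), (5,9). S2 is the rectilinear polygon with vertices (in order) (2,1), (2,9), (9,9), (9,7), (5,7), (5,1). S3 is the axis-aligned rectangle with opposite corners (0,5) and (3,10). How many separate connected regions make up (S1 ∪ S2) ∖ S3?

1

(S1 ∪ S2) ∖ S3 is a single connected region.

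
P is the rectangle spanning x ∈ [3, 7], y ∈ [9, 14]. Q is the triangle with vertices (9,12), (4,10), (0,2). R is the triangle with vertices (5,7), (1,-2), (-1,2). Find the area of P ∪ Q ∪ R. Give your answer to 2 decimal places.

By inclusion–exclusion:
Individual areas: |P| = 20, |Q| = 16, |R| = 17.
|P∩Q| = 4.7778.
|P∩R| = 0.
|Q∩R| = 0.9524.
|P∩Q∩R| = 0.
|P ∪ Q ∪ R| = 53 − 5.7302 + 0 = 47.27.

47.27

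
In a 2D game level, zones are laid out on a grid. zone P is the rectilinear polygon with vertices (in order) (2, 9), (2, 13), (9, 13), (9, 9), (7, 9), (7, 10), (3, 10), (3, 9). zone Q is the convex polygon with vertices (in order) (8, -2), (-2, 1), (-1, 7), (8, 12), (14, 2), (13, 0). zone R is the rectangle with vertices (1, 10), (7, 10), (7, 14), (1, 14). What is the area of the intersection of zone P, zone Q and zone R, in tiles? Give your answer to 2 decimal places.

1.88

The intersection is the polygon with vertices (4.4,10), (7,11.444), (7,10).
By the shoelace formula its area is 1.88.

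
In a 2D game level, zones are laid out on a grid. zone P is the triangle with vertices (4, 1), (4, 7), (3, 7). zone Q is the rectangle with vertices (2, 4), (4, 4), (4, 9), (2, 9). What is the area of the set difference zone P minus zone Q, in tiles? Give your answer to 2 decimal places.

0.75

|zone P| = 3, |zone P∩zone Q| = 2.25.
|zone P ∖ zone Q| = |zone P| − |zone P∩zone Q| = 3 − 2.25 = 0.75.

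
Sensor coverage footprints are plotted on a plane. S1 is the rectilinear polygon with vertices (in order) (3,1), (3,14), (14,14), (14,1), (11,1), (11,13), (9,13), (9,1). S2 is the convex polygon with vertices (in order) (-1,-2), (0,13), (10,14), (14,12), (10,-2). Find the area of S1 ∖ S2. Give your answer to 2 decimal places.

|S1| = 119, |S1∩S2| = 95.3.
|S1 ∖ S2| = |S1| − |S1∩S2| = 119 − 95.3 = 23.70.

23.70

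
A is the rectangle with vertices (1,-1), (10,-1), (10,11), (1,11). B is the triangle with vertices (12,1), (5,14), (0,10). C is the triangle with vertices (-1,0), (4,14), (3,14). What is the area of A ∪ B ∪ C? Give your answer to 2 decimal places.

By inclusion–exclusion:
Individual areas: |A| = 108, |B| = 46.5, |C| = 7.
|A∩B| = 35.4626.
|A∩C| = 2.9214.
|B∩C| = 2.8051.
|A∩B∩C| = 1.6406.
|A ∪ B ∪ C| = 161.5 − 41.1892 + 1.6406 = 121.95.

121.95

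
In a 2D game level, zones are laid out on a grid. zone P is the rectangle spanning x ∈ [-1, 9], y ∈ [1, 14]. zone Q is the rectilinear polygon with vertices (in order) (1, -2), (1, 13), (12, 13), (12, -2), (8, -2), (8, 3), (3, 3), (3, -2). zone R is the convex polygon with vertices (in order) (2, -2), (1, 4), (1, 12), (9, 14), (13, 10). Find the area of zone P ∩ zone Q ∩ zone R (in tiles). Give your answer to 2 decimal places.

78.06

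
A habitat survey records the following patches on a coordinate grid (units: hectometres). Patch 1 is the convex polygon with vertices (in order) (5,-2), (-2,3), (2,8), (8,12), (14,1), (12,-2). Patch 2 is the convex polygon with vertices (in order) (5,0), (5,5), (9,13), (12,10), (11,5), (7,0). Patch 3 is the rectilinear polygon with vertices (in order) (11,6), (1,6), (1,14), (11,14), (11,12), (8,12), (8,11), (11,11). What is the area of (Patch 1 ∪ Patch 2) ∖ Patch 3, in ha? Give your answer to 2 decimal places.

|Patch 1 ∪ Patch 2| = 143.7158.
|(Patch 1 ∪ Patch 2) ∩ Patch 3| = 41.125.
|(Patch 1 ∪ Patch 2) ∖ Patch 3| = 143.7158 − 41.125 = 102.59.

102.59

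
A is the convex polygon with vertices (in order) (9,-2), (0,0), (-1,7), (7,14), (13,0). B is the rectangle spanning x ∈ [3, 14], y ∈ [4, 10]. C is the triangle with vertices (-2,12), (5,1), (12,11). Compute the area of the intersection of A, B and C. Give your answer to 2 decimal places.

34.23

The intersection is the polygon with vertices (3.091,4), (3,4.143), (3,10), (8.714,10), (9.696,7.709), (7.1,4).
By the shoelace formula its area is 34.23.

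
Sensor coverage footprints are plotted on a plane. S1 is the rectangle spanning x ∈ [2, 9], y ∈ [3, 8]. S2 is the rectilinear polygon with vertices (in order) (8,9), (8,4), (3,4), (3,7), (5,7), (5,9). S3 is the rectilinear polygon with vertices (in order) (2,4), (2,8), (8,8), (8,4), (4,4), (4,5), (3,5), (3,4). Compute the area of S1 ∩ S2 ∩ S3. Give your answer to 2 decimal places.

17.00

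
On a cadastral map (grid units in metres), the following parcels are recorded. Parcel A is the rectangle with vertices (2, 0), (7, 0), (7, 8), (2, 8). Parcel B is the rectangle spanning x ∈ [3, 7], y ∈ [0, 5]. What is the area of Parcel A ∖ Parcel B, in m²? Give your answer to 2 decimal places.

20.00

|Parcel A∩Parcel B|: x∈[3,7], y∈[0,5] → 4·5 = 20.
|Parcel A| = 40.
|Parcel A ∖ Parcel B| = |Parcel A| − |Parcel A∩Parcel B| = 40 − 20 = 20.00.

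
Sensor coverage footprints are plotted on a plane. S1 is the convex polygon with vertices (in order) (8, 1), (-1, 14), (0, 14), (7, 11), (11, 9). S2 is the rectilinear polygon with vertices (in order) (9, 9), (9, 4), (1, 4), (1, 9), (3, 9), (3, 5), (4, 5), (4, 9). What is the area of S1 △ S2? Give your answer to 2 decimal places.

49.92

|S1| = 59, |S2| = 36, |S1∩S2| = 22.5385.
|S1 △ S2| = |S1| + |S2| − 2·|S1∩S2| = 59 + 36 − 45.0769 = 49.92.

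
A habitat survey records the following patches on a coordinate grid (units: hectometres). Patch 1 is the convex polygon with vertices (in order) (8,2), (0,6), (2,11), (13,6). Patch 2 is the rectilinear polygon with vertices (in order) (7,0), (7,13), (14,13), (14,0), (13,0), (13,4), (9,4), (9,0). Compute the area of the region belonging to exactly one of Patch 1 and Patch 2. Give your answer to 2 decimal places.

|Patch 1| = 58.5, |Patch 2| = 75, |Patch 1∩Patch 2| = 21.0318.
|Patch 1 △ Patch 2| = |Patch 1| + |Patch 2| − 2·|Patch 1∩Patch 2| = 58.5 + 75 − 42.0636 = 91.44.

91.44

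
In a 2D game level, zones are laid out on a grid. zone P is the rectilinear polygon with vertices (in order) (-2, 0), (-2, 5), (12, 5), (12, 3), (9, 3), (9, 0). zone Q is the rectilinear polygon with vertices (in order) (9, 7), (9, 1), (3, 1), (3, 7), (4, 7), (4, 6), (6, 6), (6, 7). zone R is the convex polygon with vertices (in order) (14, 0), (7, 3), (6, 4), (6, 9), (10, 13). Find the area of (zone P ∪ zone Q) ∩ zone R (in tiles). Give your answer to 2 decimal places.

|zone P ∪ zone Q| = 71.
|(zone P ∪ zone Q) ∩ zone R| = 18.36.

18.36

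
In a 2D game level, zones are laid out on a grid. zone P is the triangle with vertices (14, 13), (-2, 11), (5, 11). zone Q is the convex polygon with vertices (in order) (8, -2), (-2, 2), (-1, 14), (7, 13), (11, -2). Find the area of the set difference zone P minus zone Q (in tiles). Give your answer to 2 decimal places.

2.21

|zone P| = 7, |zone P∩zone Q| = 4.7883.
|zone P ∖ zone Q| = |zone P| − |zone P∩zone Q| = 7 − 4.7883 = 2.21.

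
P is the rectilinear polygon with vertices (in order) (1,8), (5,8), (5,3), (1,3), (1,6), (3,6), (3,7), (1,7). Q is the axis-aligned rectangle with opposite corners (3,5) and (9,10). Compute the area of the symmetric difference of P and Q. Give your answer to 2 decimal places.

|P| = 18, |Q| = 30, |P∩Q| = 6.
|P △ Q| = |P| + |Q| − 2·|P∩Q| = 18 + 30 − 12 = 36.00.

36.00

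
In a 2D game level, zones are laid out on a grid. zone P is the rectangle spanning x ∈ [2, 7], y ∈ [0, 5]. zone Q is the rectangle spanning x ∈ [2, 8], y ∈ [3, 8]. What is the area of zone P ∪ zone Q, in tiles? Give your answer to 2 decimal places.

By inclusion–exclusion:
Individual areas: |zone P| = 25, |zone Q| = 30.
|zone P∩zone Q|: x∈[2,7], y∈[3,5] → 5·2 = 10.
|zone P ∪ zone Q| = 55 − 10 = 45.00.

45.00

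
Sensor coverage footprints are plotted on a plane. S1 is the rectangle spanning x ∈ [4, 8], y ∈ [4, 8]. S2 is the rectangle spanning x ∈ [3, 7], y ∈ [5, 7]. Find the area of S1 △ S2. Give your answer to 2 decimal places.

12.00

|S1∩S2|: x∈[4,7], y∈[5,7] → 3·2 = 6.
|S1 △ S2| = |S1| + |S2| − 2·|S1∩S2| = 16 + 8 − 12 = 12.00.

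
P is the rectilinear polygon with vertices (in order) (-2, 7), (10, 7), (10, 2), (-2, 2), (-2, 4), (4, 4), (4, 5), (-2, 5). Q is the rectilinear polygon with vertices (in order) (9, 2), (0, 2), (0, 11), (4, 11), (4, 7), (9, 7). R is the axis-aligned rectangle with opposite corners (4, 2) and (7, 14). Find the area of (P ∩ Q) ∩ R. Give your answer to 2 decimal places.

15.00

The region (P ∩ Q) ∩ R is the polygon with vertices (7,7), (7,2), (4,2), (4,4), (4,5), (4,7).
By the shoelace formula its area is 15.00.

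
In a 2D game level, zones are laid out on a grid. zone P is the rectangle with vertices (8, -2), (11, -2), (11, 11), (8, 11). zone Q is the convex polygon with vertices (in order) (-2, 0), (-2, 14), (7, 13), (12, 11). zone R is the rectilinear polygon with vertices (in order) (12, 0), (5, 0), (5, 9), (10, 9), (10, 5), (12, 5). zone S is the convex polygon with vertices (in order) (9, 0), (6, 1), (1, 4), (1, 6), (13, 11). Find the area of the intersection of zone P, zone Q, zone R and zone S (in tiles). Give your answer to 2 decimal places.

0.82

The intersection is the polygon with vertices (8,8.917), (8.2,9), (9.454,9), (8,7.857).
By the shoelace formula its area is 0.82.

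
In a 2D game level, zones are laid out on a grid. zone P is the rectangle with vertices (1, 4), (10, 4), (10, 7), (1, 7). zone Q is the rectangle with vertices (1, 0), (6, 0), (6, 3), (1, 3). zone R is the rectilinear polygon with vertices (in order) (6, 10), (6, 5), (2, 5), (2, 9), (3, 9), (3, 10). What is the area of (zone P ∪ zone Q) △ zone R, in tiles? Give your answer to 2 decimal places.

|zone P ∪ zone Q| = 42.
|(zone P ∪ zone Q) ∩ zone R| = 8.
|(zone P ∪ zone Q) △ zone R| = 42 + 19 − 16 = 45.00.

45.00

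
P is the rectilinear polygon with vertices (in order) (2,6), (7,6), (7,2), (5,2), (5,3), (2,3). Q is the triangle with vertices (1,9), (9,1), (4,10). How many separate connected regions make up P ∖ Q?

P ∖ Q splits into 2 disjoint pieces (area 12.5, area 0.5444).

2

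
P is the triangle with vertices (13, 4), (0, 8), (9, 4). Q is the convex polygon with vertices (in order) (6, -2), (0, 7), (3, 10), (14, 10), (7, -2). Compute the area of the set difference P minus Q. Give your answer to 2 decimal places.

0.85

|P| = 8, |P∩Q| = 7.1486.
|P ∖ Q| = |P| − |P∩Q| = 8 − 7.1486 = 0.85.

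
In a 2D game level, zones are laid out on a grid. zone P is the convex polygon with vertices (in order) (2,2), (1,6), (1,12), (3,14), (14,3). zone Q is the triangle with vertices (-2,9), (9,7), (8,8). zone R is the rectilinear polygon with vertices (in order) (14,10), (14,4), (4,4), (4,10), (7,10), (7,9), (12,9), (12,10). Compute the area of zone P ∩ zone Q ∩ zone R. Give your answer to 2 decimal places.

3.03

The intersection is the polygon with vertices (8,8), (9,7), (4,7.909), (4,8.4).
By the shoelace formula its area is 3.03.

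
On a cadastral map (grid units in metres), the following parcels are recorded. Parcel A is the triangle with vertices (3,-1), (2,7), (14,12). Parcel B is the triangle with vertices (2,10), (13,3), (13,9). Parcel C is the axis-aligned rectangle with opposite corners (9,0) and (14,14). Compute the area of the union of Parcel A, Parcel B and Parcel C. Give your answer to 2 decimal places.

115.61

By inclusion–exclusion:
Individual areas: |Parcel A| = 50.5, |Parcel B| = 33, |Parcel C| = 70.
|Parcel A∩Parcel B| = 12.8973.
|Parcel A∩Parcel C| = 9.5644.
|Parcel B∩Parcel C| = 19.6364.
|Parcel A∩Parcel B∩Parcel C| = 4.2078.
|Parcel A ∪ Parcel B ∪ Parcel C| = 153.5 − 42.0981 + 4.2078 = 115.61.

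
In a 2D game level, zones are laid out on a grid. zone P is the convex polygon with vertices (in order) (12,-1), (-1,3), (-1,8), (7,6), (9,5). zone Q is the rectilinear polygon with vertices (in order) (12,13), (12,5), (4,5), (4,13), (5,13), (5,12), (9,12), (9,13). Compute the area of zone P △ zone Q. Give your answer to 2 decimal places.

109.75

|zone P| = 60, |zone Q| = 60, |zone P∩zone Q| = 5.125.
|zone P △ zone Q| = |zone P| + |zone Q| − 2·|zone P∩zone Q| = 60 + 60 − 10.25 = 109.75.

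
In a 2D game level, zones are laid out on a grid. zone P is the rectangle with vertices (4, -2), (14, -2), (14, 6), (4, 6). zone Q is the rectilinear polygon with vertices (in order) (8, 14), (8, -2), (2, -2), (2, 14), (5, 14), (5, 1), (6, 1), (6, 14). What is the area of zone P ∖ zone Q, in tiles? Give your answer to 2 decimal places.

|zone P| = 80, |zone P∩zone Q| = 27.
|zone P ∖ zone Q| = |zone P| − |zone P∩zone Q| = 80 − 27 = 53.00.

53.00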